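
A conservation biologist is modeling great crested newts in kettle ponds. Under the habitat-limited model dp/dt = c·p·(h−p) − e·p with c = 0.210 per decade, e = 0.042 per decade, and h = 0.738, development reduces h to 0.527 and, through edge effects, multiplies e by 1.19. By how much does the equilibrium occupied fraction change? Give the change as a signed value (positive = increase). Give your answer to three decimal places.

-0.249

Before: p* = h − e/c = 0.738 − 0.042/0.210 = 0.738 − 0.2000 = 0.5380.
After: c = 0.21, e = 0.04998, h = 0.527; p* = 0.527 − 0.04998/0.21 = 0.2890.
Δp* = 0.2890 − 0.5380 = -0.2490.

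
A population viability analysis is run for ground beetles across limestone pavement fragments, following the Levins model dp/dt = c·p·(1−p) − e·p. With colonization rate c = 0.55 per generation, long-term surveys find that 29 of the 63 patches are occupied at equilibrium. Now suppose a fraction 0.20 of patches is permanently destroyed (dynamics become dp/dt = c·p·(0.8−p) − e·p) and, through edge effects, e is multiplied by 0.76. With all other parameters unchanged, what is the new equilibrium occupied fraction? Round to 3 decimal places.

0.390

Observed p* = 29/63 = 0.46032.
Balance c(1−p*) = e gives e = 0.55×(1 − 0.46032) = 0.29682.
New p* = 0.8 − e/c = 0.8 − 0.22558/0.55000 = 0.38985.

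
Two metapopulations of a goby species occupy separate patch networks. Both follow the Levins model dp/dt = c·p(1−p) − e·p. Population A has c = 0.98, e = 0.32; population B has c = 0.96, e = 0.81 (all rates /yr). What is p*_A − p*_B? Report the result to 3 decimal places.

0.517

A: p*_A = 1 − 0.32/0.98 = 0.6735.
B: p*_B = 1 − 0.81/0.96 = 0.1562.
p*_A − p*_B = 0.6735 − 0.1562 = 0.5172.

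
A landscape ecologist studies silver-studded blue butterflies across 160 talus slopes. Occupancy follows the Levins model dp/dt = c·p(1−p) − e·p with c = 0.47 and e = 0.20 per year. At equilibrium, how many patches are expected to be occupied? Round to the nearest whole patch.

p* = 1 − e/c = 1 − 0.20/0.47 = 0.5745.
Expected occupied patches = N × p* = 160 × 0.5745 = 91.91 ≈ 92.

92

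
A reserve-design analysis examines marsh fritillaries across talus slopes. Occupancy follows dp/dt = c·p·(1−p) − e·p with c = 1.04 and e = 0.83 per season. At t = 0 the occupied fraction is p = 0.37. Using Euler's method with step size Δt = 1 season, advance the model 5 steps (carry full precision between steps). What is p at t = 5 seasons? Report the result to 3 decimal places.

0.230

Update rule: p ← p + [c·p·(1−p) − e·p]·Δt with Δt = 1.
step 1: Δp = -0.06468, p = 0.30532
step 2: Δp = -0.03283, p = 0.27249
step 3: Δp = -0.02000, p = 0.25249
step 4: Δp = -0.01328, p = 0.23921
step 5: Δp = -0.00928, p = 0.22994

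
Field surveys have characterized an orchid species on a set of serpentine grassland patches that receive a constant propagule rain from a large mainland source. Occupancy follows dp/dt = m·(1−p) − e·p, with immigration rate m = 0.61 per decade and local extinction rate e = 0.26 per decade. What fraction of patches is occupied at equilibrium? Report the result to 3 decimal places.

0.701

At equilibrium the propagule rain into empty patches balances local extinction: m(1−p*) = e·p*.
p* = m/(m+e) = 0.61/(0.61+0.26) = 0.61/0.8700 = 0.7011.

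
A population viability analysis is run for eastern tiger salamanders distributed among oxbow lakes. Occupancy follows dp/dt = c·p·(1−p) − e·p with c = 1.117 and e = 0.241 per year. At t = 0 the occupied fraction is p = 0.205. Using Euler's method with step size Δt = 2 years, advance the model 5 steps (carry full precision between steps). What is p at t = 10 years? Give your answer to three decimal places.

Update rule: p ← p + [c·p·(1−p) − e·p]·Δt with Δt = 2.
  1  |  dp/dt·Δt = +0.265276  |  p_1 = 0.470276
  2  |  dp/dt·Δt = +0.329853  |  p_2 = 0.800129
  3  |  dp/dt·Δt = -0.028396  |  p_3 = 0.771734
  4  |  dp/dt·Δt = +0.021568  |  p_4 = 0.793301
  5  |  dp/dt·Δt = -0.016053  |  p_5 = 0.777249

0.777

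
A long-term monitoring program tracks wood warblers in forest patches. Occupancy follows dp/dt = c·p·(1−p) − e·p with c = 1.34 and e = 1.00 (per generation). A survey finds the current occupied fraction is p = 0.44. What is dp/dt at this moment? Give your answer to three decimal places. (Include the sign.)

-0.110

Colonization term: c·p·(1−p) = 1.34×0.44×0.5600 = 0.33018.
Extinction term: e·p = 0.44000.
dp/dt = 0.33018 − 0.44000 = -0.10982.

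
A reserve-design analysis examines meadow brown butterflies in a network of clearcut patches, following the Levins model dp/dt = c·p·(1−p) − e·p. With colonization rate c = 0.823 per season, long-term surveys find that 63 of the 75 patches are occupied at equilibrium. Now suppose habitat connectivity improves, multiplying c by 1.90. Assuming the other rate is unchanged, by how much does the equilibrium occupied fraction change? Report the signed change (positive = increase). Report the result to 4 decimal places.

Observed p* = 63/75 = 0.84000.
Balance c(1−p*) = e gives e = 0.823×(1 − 0.84000) = 0.13168.
New p* = 1 − e/c = 1 − 0.13168/1.56370 = 0.91579.
Δp* = 0.91579 − 0.84000 = +0.07579.

0.0758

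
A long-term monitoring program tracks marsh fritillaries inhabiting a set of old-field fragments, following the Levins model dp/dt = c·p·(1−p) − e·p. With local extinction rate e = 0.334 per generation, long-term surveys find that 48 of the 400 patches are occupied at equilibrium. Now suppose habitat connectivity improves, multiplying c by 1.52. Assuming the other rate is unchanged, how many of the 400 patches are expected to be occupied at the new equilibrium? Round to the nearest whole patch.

168

Observed p* = 48/400 = 0.12000.
Balance c(1−p*) = e gives c = e/(1 − 0.12000) = 0.334/0.88000 = 0.37955.
New p* = 1 − e/c = 1 − 0.33400/0.57692 = 0.42106.
Expected occupied = 400 × 0.42106 = 168.42 ≈ 168.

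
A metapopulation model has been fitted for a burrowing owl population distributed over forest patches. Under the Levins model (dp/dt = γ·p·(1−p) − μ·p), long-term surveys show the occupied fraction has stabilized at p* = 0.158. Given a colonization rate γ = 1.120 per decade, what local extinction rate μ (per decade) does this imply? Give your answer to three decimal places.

At equilibrium γ(1−p*) = μ.
μ = 1.120 × (1 − 0.158) = 1.120 × 0.8420 = 0.9430.

0.943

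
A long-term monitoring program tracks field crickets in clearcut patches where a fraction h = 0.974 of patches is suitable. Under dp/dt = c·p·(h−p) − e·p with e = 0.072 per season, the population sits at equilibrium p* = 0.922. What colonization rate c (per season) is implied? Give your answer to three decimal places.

1.385

At equilibrium c(h−p*) = e, so c = e/(h−p*).
c = 0.072/(0.974 − 0.922) = 0.072/0.0520 = 1.3846.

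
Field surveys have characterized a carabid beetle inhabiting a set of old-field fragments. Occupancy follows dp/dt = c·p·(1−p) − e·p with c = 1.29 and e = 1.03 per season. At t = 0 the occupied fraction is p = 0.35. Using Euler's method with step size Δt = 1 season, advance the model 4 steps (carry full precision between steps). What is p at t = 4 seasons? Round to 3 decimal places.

0.226

Update rule: p ← p + [c·p·(1−p) − e·p]·Δt with Δt = 1.
  1  |  dp/dt·Δt = -0.067025  |  p_1 = 0.282975
  2  |  dp/dt·Δt = -0.029723  |  p_2 = 0.253252
  3  |  dp/dt·Δt = -0.016891  |  p_3 = 0.236361
  4  |  dp/dt·Δt = -0.010614  |  p_4 = 0.225747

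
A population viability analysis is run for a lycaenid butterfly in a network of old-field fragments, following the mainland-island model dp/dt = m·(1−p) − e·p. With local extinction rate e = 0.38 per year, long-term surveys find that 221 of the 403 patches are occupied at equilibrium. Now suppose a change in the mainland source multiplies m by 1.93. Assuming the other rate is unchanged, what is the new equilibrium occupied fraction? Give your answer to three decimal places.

Observed p* = 221/403 = 0.54839.
Balance m(1−p*) = e·p* gives m = e·p*/(1−p*) = 0.38×0.54839/0.45161 = 0.46143.
New p* = m/(m+e) = 0.89056/(0.89056+0.38000) = 0.70092.

0.701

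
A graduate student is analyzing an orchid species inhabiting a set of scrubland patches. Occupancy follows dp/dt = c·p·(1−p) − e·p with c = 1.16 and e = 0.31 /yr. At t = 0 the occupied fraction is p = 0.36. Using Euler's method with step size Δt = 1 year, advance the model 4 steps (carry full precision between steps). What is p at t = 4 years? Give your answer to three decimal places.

0.729

Update rule: p ← p + [c·p·(1−p) − e·p]·Δt with Δt = 1.
t = 1: p = 0.36000 + (+0.15566) = 0.51566
t = 2: p = 0.51566 + (+0.12986) = 0.64552
t = 3: p = 0.64552 + (+0.06532) = 0.71085
t = 4: p = 0.71085 + (+0.01807) = 0.72891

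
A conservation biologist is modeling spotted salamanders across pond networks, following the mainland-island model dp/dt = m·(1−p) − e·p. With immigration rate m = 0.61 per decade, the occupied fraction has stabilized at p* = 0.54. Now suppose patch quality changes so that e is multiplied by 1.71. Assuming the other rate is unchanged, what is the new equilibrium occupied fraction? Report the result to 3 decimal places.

0.407

Balance m(1−p*) = e·p* gives e = m(1−p*)/p* = 0.61×0.46000/0.54000 = 0.51963.
New p* = m/(m+e) = 0.61000/(0.61000+0.88857) = 0.40705.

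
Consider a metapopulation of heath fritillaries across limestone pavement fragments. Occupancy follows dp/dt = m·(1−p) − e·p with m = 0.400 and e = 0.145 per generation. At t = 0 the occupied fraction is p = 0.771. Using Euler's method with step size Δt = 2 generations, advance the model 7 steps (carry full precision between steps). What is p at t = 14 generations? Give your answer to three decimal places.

0.734

Update rule: p ← p + [m·(1−p) − e·p]·Δt with Δt = 2.
step 1: Δp = -0.04039, p = 0.73061
step 2: Δp = +0.00364, p = 0.73425
step 3: Δp = -0.00033, p = 0.73392
step 4: Δp = +0.00003, p = 0.73395
step 5: Δp = -0.00000, p = 0.73394
step 6: Δp = +0.00000, p = 0.73394
step 7: Δp = -0.00000, p = 0.73394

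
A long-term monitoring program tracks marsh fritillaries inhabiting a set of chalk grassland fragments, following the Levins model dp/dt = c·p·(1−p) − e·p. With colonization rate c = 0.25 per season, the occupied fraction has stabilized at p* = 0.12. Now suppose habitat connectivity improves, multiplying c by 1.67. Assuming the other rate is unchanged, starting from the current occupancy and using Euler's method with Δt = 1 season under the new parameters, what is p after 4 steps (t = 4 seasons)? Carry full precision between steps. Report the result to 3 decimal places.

Balance c(1−p*) = e gives e = 0.25×(1 − 0.12000) = 0.22000.
Starting from p₀ = 0.12000; update p ← p + (dp/dt)·Δt with the new parameters.
t = 1: p = 0.12000 + (+0.01769) = 0.13769
t = 2: p = 0.13769 + (+0.01928) = 0.15697
t = 3: p = 0.15697 + (+0.02071) = 0.17768
t = 4: p = 0.17768 + (+0.02191) = 0.19959

0.200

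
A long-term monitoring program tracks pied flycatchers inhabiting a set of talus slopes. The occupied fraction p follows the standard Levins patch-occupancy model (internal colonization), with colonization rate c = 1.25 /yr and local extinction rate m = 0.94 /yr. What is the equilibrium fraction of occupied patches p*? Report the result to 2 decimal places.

Setting dp/dt = 0 and dividing through by p* gives c·(1−p*) = m.
So p* = 1 − m/c = 1 − 0.94/1.25 = 1 − 0.7520 = 0.2480.

0.25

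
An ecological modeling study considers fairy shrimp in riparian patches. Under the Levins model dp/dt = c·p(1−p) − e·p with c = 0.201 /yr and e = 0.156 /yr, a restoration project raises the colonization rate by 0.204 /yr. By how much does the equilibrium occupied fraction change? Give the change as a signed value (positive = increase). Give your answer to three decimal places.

Before: p* = 1 − 0.156/0.201 = 0.2239.
After the change, c = 0.405, e = 0.156, so p* = 1 − 0.156/0.405 = 0.6148.
Δp* = 0.6148 − 0.2239 = +0.3909.

0.391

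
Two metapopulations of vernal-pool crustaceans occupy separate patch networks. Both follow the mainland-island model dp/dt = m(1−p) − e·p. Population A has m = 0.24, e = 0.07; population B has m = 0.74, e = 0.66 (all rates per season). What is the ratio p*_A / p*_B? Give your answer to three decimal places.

A: p*_A = m/(m+e) = 0.24/0.3100 = 0.7742.
B: p*_B = 0.74/1.4000 = 0.5286.
p*_A / p*_B = 0.7742/0.5286 = 1.4647.

1.465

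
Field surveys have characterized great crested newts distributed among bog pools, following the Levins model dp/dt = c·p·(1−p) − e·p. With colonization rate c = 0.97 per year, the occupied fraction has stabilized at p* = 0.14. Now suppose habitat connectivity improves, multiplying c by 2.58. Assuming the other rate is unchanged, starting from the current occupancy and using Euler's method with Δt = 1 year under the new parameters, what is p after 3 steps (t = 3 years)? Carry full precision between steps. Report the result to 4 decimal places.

Balance c(1−p*) = e gives e = 0.97×(1 − 0.14000) = 0.83420.
Starting from p₀ = 0.14000; update p ← p + (dp/dt)·Δt with the new parameters.
t = 1: p = 0.14000 + (+0.18453) = 0.32453
t = 2: p = 0.32453 + (+0.27787) = 0.60240
t = 3: p = 0.60240 + (+0.09689) = 0.69929

0.6993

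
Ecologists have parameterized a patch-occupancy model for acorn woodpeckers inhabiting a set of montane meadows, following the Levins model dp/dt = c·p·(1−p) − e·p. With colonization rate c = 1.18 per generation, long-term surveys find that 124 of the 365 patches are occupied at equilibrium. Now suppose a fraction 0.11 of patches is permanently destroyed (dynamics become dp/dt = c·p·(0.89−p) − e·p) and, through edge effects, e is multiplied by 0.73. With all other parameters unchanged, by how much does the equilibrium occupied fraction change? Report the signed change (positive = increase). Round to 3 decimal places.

Observed p* = 124/365 = 0.33973.
Balance c(1−p*) = e gives e = 1.18×(1 − 0.33973) = 0.77912.
New p* = 0.89 − e/c = 0.89 − 0.56876/1.18000 = 0.40800.
Δp* = 0.40800 − 0.33973 = +0.06827.

0.068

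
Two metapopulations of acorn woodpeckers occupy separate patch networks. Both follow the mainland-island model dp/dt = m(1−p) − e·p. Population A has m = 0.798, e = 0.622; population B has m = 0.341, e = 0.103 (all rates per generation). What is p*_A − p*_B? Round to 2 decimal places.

A: p*_A = m/(m+e) = 0.798/1.4200 = 0.5620.
B: p*_B = 0.341/0.4440 = 0.7680.
p*_A − p*_B = 0.5620 − 0.7680 = -0.2060.

-0.21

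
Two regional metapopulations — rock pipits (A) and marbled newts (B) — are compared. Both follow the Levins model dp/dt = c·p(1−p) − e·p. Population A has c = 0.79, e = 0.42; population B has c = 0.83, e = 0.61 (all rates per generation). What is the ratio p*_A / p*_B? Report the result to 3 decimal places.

A: p*_A = 1 − 0.42/0.79 = 0.4684.
B: p*_B = 1 − 0.61/0.83 = 0.2651.
p*_A / p*_B = 0.4684/0.2651 = 1.7670.

1.767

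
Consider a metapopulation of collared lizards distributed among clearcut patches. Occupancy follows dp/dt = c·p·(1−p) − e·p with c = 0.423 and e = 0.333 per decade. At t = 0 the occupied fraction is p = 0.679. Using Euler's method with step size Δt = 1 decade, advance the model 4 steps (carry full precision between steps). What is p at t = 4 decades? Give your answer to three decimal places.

Update rule: p ← p + [c·p·(1−p) − e·p]·Δt with Δt = 1.
  1  |  dp/dt·Δt = -0.133910  |  p_1 = 0.545090
  2  |  dp/dt·Δt = -0.076625  |  p_2 = 0.468465
  3  |  dp/dt·Δt = -0.050669  |  p_3 = 0.417795
  4  |  dp/dt·Δt = -0.036234  |  p_4 = 0.381561

0.382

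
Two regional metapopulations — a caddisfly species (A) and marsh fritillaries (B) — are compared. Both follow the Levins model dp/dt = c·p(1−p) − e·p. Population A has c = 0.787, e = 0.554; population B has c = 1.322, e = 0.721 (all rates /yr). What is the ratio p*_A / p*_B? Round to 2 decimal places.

A: p*_A = 1 − 0.554/0.787 = 0.2961.
B: p*_B = 1 − 0.721/1.322 = 0.4546.
p*_A / p*_B = 0.2961/0.4546 = 0.6512.

0.65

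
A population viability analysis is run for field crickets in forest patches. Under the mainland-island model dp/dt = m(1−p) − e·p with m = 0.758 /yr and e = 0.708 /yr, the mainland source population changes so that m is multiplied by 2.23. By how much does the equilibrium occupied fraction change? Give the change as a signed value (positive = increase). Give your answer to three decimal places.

0.188

Before: p* = 0.758/(0.758+0.708) = 0.5171.
After: m = 1.69034, e = 0.708; p* = 1.69034/2.3983 = 0.7048.
Δp* = 0.7048 − 0.5171 = +0.1877.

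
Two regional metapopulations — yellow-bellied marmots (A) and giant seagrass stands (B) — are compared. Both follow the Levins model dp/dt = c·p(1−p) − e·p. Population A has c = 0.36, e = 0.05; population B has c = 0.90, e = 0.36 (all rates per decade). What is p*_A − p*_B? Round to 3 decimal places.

A: p*_A = 1 − 0.05/0.36 = 0.8611.
B: p*_B = 1 − 0.36/0.90 = 0.6000.
p*_A − p*_B = 0.8611 − 0.6000 = 0.2611.

0.261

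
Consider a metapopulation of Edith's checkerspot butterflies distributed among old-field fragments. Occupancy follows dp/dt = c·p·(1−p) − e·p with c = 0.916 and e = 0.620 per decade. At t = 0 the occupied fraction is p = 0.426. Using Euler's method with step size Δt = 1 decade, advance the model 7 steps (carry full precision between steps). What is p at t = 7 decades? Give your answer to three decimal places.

0.329

Update rule: p ← p + [c·p·(1−p) − e·p]·Δt with Δt = 1.
step 1: Δp = -0.04014, p = 0.38586
step 2: Δp = -0.02217, p = 0.36370
step 3: Δp = -0.01351, p = 0.35019
step 4: Δp = -0.00867, p = 0.34151
step 5: Δp = -0.00575, p = 0.33577
step 6: Δp = -0.00388, p = 0.33188
step 7: Δp = -0.00266, p = 0.32923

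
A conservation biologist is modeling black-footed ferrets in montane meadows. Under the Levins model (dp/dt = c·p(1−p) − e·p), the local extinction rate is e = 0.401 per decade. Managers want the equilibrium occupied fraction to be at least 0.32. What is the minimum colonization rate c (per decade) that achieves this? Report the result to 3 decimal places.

p* = 1 − e/c ≥ 0.32 requires e/c ≤ 0.6800, i.e. c ≥ e/0.6800.
c_min = 0.401/0.6800 = 0.5897.

0.590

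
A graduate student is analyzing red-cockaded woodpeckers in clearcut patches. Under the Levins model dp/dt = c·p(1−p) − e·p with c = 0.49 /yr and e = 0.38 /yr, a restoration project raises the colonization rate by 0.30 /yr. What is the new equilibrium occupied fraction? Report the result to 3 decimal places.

0.519

Before: p* = 1 − 0.38/0.49 = 0.2245.
After the change, c = 0.79, e = 0.38, so p* = 1 − 0.38/0.79 = 0.5190.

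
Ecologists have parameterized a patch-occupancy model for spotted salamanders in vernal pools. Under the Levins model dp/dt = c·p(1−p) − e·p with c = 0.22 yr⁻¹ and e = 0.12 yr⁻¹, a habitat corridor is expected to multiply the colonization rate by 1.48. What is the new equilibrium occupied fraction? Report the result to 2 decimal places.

0.63

Before: p* = 1 − 0.12/0.22 = 0.4545.
After the change, c = 0.3256, e = 0.12, so p* = 1 − 0.12/0.3256 = 0.6314.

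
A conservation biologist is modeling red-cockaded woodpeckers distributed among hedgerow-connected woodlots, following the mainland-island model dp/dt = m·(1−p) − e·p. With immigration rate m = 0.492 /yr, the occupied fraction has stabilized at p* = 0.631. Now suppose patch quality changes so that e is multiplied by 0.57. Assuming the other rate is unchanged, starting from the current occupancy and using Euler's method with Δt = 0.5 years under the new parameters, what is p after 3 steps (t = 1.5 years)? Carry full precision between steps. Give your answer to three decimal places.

0.714

Balance m(1−p*) = e·p* gives e = m(1−p*)/p* = 0.492×0.36900/0.63100 = 0.28771.
Starting from p₀ = 0.63100; update p ← p + (dp/dt)·Δt with the new parameters.
t = 0.5: p = 0.63100 + (+0.03903) = 0.67003
t = 1: p = 0.67003 + (+0.02623) = 0.69626
t = 1.5: p = 0.69626 + (+0.01763) = 0.71389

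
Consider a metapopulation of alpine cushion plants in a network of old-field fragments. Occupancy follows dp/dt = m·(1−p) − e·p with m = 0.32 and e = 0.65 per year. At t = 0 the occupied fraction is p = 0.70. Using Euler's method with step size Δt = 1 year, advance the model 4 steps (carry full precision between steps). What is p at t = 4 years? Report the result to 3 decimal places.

0.330

Update rule: p ← p + [m·(1−p) − e·p]·Δt with Δt = 1.
  1  |  dp/dt·Δt = -0.359000  |  p_1 = 0.341000
  2  |  dp/dt·Δt = -0.010770  |  p_2 = 0.330230
  3  |  dp/dt·Δt = -0.000323  |  p_3 = 0.329907
  4  |  dp/dt·Δt = -0.000010  |  p_4 = 0.329897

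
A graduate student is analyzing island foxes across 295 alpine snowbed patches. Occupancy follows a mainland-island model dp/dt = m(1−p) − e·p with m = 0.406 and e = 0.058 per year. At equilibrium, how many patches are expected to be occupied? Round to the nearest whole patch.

p* = m/(m+e) = 0.406/0.4640 = 0.8750.
Expected occupied patches = N × p* = 295 × 0.8750 = 258.12 ≈ 258.

258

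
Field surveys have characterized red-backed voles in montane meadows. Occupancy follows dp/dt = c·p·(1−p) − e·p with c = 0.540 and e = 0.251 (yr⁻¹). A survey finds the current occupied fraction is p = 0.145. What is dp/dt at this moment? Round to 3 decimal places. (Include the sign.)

0.031

Colonization term: c·p·(1−p) = 0.540×0.145×0.8550 = 0.06695.
Extinction term: e·p = 0.03639.
dp/dt = 0.06695 − 0.03639 = 0.03055.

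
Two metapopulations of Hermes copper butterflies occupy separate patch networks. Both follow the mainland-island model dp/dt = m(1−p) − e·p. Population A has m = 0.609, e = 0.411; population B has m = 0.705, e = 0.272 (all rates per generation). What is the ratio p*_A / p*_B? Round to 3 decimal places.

A: p*_A = m/(m+e) = 0.609/1.0200 = 0.5971.
B: p*_B = 0.705/0.9770 = 0.7216.
p*_A / p*_B = 0.5971/0.7216 = 0.8274.

0.827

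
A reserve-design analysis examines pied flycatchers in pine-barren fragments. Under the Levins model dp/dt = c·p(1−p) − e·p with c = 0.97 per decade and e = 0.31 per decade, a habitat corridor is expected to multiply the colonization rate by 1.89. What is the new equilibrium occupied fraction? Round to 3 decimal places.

Before: p* = 1 − 0.31/0.97 = 0.6804.
After the change, c = 1.8333, e = 0.31, so p* = 1 − 0.31/1.8333 = 0.8309.

0.831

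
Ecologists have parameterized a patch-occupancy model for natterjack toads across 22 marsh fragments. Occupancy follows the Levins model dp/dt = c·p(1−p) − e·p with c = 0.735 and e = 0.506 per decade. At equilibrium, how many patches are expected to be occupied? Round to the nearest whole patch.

7

p* = 1 − e/c = 1 − 0.506/0.735 = 0.3116.
Expected occupied patches = N × p* = 22 × 0.3116 = 6.85 ≈ 7.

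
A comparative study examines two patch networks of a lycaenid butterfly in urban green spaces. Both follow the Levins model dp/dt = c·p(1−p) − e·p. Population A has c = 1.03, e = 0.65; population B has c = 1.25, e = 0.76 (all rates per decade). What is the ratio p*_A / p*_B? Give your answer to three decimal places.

0.941

A: p*_A = 1 − 0.65/1.03 = 0.3689.
B: p*_B = 1 − 0.76/1.25 = 0.3920.
p*_A / p*_B = 0.3689/0.3920 = 0.9412.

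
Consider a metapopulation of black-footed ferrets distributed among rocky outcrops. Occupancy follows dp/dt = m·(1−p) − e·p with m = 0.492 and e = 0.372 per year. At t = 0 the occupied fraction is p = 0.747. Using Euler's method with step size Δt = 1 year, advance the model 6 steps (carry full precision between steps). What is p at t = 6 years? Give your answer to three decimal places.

Update rule: p ← p + [m·(1−p) − e·p]·Δt with Δt = 1.
t = 1: p = 0.74700 + (-0.15341) = 0.59359
t = 2: p = 0.59359 + (-0.02086) = 0.57273
t = 3: p = 0.57273 + (-0.00284) = 0.56989
t = 4: p = 0.56989 + (-0.00039) = 0.56951
t = 5: p = 0.56951 + (-0.00005) = 0.56945
t = 6: p = 0.56945 + (-0.00001) = 0.56945

0.569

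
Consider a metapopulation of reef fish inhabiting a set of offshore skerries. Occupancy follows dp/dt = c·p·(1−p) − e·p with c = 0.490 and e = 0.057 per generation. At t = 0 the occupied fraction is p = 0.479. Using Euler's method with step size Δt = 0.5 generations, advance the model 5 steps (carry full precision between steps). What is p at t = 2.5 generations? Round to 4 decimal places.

0.6931

Update rule: p ← p + [c·p·(1−p) − e·p]·Δt with Δt = 0.5.
p: 0.47900 → 0.52649  (Δp = +0.04749)
p: 0.52649 → 0.57256  (Δp = +0.04607)
p: 0.57256 → 0.61621  (Δp = +0.04364)
p: 0.61621 → 0.65659  (Δp = +0.04038)
p: 0.65659 → 0.69312  (Δp = +0.03653)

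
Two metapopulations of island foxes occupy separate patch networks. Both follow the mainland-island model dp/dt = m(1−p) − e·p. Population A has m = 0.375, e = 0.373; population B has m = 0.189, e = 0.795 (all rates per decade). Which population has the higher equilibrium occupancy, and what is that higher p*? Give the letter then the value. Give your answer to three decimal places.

A: p*_A = m/(m+e) = 0.375/0.7480 = 0.5013.
B: p*_B = 0.189/0.9840 = 0.1921.
A is higher at 0.5013.

A, 0.501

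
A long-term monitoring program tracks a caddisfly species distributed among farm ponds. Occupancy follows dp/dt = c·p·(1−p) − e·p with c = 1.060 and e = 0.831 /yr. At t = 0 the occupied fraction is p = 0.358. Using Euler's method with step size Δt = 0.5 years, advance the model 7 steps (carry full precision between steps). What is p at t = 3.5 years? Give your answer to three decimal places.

Update rule: p ← p + [c·p·(1−p) − e·p]·Δt with Δt = 0.5.
p: 0.35800 → 0.33106  (Δp = -0.02694)
p: 0.33106 → 0.31088  (Δp = -0.02018)
p: 0.31088 → 0.29525  (Δp = -0.01563)
p: 0.29525 → 0.28286  (Δp = -0.01240)
p: 0.28286 → 0.27284  (Δp = -0.01002)
p: 0.27284 → 0.26463  (Δp = -0.00821)
p: 0.26463 → 0.25781  (Δp = -0.00681)

0.258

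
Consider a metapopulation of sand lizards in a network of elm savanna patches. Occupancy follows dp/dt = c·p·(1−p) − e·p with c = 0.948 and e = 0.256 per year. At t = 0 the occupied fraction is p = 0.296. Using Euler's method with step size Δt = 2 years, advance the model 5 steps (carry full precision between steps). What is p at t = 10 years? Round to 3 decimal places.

0.730

Update rule: p ← p + [c·p·(1−p) − e·p]·Δt with Δt = 2.
  1  |  dp/dt·Δt = +0.243544  |  p_1 = 0.539544
  2  |  dp/dt·Δt = +0.194789  |  p_2 = 0.734333
  3  |  dp/dt·Δt = -0.006091  |  p_3 = 0.728242
  4  |  dp/dt·Δt = +0.002370  |  p_4 = 0.730611
  5  |  dp/dt·Δt = -0.000905  |  p_5 = 0.729706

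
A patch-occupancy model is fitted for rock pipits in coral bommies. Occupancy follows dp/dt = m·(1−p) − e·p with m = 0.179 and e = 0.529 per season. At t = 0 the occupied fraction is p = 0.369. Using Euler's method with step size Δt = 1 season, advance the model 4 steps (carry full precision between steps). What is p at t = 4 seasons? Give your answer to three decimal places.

0.254

Update rule: p ← p + [m·(1−p) − e·p]·Δt with Δt = 1.
p: 0.36900 → 0.28675  (Δp = -0.08225)
p: 0.28675 → 0.26273  (Δp = -0.02402)
p: 0.26273 → 0.25572  (Δp = -0.00701)
p: 0.25572 → 0.25367  (Δp = -0.00205)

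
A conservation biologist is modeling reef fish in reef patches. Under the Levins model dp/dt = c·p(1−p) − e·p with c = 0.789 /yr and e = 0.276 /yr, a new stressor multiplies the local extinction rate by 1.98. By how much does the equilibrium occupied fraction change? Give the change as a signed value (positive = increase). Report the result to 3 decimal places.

-0.343

Before: p* = 1 − 0.276/0.789 = 0.6502.
After the change, c = 0.789, e = 0.54648, so p* = 1 − 0.54648/0.789 = 0.3074.
Δp* = 0.3074 − 0.6502 = -0.3428.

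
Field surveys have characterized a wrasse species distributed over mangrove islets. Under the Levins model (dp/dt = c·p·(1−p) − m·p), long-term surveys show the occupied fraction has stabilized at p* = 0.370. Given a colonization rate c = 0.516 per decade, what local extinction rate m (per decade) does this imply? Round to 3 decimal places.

0.325

At equilibrium c(1−p*) = m.
m = 0.516 × (1 − 0.370) = 0.516 × 0.6300 = 0.3251.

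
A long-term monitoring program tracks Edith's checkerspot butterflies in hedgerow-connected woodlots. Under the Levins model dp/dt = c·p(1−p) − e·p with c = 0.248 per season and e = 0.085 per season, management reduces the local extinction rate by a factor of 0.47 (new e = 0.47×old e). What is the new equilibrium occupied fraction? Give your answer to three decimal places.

0.839

Before: p* = 1 − 0.085/0.248 = 0.6573.
After the change, c = 0.248, e = 0.03995, so p* = 1 − 0.03995/0.248 = 0.8389.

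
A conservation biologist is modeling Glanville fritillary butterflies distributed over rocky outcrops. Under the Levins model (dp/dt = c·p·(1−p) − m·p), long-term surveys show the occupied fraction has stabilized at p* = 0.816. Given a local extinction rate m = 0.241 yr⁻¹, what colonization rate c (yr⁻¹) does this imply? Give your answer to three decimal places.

At equilibrium c(1−p*) = m, so c = m/(1−p*).
c = 0.241/(1 − 0.816) = 0.241/0.1840 = 1.3098.

1.310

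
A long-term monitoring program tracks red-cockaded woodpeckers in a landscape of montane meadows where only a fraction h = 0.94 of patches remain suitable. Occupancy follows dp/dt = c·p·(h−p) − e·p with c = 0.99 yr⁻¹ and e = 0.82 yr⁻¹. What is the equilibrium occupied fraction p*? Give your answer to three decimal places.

Setting dp/dt = 0 and dividing by p* gives c·(h−p*) = e.
So p* = h − e/c = 0.94 − 0.82/0.99 = 0.94 − 0.8283 = 0.1117.

0.112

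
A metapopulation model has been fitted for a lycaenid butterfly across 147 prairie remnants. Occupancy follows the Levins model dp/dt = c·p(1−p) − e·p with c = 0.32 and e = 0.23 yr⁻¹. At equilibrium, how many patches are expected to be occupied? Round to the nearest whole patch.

41

p* = 1 − e/c = 1 − 0.23/0.32 = 0.2812.
Expected occupied patches = N × p* = 147 × 0.2812 = 41.34 ≈ 41.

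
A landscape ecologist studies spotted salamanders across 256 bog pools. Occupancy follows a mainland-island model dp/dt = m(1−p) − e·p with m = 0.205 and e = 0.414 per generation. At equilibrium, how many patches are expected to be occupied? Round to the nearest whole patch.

85

p* = m/(m+e) = 0.205/0.6190 = 0.3312.
Expected occupied patches = N × p* = 256 × 0.3312 = 84.78 ≈ 85.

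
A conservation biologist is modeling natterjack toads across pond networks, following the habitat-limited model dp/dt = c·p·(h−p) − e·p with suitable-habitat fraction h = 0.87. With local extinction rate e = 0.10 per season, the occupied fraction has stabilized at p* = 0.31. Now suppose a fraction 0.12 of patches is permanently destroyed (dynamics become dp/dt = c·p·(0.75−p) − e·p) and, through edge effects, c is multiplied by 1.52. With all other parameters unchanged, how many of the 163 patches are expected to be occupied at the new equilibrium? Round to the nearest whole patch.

Balance c(h−p*) = e gives c = e/(0.87 − 0.31000) = 0.10/0.56000 = 0.17857.
New p* = 0.75 − e/c = 0.75 − 0.10000/0.27143 = 0.38158.
Expected occupied = 163 × 0.38158 = 62.20 ≈ 62.

62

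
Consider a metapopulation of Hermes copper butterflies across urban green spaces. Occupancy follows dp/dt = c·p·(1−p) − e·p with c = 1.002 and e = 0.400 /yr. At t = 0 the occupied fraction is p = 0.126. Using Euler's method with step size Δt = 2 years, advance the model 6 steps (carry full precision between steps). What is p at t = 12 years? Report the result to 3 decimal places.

Update rule: p ← p + [c·p·(1−p) − e·p]·Δt with Δt = 2.
t = 2: p = 0.12600 + (+0.11989) = 0.24589
t = 4: p = 0.24589 + (+0.17489) = 0.42077
t = 6: p = 0.42077 + (+0.15180) = 0.57258
t = 8: p = 0.57258 + (+0.03238) = 0.60496
t = 10: p = 0.60496 + (-0.00504) = 0.59991
t = 12: p = 0.59991 + (+0.00106) = 0.60098

0.601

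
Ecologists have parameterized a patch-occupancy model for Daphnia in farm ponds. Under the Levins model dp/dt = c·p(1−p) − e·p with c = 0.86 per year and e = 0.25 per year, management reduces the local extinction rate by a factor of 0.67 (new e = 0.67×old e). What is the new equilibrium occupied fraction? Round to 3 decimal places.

0.805

Before: p* = 1 − 0.25/0.86 = 0.7093.
After the change, c = 0.86, e = 0.1675, so p* = 1 − 0.1675/0.86 = 0.8052.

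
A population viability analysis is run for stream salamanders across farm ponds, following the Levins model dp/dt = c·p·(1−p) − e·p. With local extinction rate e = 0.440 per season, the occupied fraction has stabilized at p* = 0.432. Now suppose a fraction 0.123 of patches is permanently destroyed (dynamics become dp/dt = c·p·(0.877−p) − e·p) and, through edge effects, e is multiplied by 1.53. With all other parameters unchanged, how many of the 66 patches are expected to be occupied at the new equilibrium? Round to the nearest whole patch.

Balance c(1−p*) = e gives c = e/(1 − 0.43200) = 0.440/0.56800 = 0.77465.
New p* = 0.877 − e/c = 0.877 − 0.67320/0.77465 = 0.00796.
Expected occupied = 66 × 0.00796 = 0.53 ≈ 1.

1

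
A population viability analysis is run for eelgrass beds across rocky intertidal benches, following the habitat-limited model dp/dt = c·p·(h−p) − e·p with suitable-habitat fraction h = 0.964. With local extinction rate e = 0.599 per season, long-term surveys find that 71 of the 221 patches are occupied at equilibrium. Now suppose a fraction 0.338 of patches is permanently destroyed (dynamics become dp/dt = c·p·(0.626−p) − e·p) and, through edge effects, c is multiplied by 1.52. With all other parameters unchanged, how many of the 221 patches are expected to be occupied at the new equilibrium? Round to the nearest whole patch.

45

Observed p* = 71/221 = 0.32127.
Balance c(h−p*) = e gives c = e/(0.964 − 0.32127) = 0.599/0.64273 = 0.93196.
New p* = 0.626 − e/c = 0.626 − 0.59900/1.41658 = 0.20315.
Expected occupied = 221 × 0.20315 = 44.90 ≈ 45.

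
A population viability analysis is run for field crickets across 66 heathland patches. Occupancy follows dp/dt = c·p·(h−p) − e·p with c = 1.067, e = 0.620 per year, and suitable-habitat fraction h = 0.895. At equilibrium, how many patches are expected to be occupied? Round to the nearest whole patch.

21

p* = h − e/c = 0.895 − 0.5811 = 0.3139.
Expected occupied patches = N × p* = 66 × 0.3139 = 20.72 ≈ 21.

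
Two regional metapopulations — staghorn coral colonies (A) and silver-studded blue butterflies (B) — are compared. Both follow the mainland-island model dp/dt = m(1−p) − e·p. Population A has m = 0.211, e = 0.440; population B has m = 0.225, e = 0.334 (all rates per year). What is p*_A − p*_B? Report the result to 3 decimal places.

-0.078

A: p*_A = m/(m+e) = 0.211/0.6510 = 0.3241.
B: p*_B = 0.225/0.5590 = 0.4025.
p*_A − p*_B = 0.3241 − 0.4025 = -0.0784.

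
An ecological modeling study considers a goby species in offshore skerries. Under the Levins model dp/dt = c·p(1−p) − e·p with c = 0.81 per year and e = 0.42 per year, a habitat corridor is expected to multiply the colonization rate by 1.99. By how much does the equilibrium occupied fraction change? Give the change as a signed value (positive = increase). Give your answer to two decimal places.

0.26

Before: p* = 1 − 0.42/0.81 = 0.4815.
After the change, c = 1.6119, e = 0.42, so p* = 1 − 0.42/1.6119 = 0.7394.
Δp* = 0.7394 − 0.4815 = +0.2580.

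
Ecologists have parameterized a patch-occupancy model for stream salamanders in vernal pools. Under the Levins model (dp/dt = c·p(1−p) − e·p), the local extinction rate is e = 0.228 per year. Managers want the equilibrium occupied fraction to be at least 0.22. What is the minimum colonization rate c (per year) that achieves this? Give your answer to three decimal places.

p* = 1 − e/c ≥ 0.22 requires e/c ≤ 0.7800, i.e. c ≥ e/0.7800.
c_min = 0.228/0.7800 = 0.2923.

0.292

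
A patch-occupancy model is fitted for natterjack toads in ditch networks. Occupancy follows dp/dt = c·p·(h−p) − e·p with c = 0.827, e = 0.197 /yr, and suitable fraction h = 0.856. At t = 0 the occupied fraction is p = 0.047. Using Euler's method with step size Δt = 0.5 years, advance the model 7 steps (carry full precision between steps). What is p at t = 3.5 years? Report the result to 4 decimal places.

Update rule: p ← p + [c·p·(h−p) − e·p]·Δt with Δt = 0.5.
  1  |  dp/dt·Δt = +0.011093  |  p_1 = 0.058093
  2  |  dp/dt·Δt = +0.013445  |  p_2 = 0.071538
  3  |  dp/dt·Δt = +0.016159  |  p_3 = 0.087696
  4  |  dp/dt·Δt = +0.019222  |  p_4 = 0.106919
  5  |  dp/dt·Δt = +0.022586  |  p_5 = 0.129505
  6  |  dp/dt·Δt = +0.026148  |  p_6 = 0.155653
  7  |  dp/dt·Δt = +0.029744  |  p_7 = 0.185397

0.1854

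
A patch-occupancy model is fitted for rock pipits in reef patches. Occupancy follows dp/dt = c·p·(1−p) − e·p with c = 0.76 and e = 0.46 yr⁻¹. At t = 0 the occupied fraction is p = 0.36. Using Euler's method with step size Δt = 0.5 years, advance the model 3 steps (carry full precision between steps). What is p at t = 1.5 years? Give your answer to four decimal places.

0.3725

Update rule: p ← p + [c·p·(1−p) − e·p]·Δt with Δt = 0.5.
step 1: Δp = +0.00475, p = 0.36475
step 2: Δp = +0.00416, p = 0.36891
step 3: Δp = +0.00362, p = 0.37253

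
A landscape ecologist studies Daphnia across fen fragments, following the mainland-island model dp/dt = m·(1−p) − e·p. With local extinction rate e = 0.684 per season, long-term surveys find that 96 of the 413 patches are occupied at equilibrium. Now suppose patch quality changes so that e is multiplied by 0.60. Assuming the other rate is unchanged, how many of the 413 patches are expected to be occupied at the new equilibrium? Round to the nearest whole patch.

Observed p* = 96/413 = 0.23245.
Balance m(1−p*) = e·p* gives m = e·p*/(1−p*) = 0.684×0.23245/0.76755 = 0.20715.
New p* = m/(m+e) = 0.20715/(0.20715+0.41040) = 0.33544.
Expected occupied = 413 × 0.33544 = 138.54 ≈ 139.

139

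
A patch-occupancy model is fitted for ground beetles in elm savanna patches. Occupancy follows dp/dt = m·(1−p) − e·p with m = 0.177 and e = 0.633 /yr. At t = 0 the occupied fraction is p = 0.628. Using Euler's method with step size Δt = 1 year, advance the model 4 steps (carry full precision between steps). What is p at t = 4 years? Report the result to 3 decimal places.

Update rule: p ← p + [m·(1−p) − e·p]·Δt with Δt = 1.
t = 1: p = 0.62800 + (-0.33168) = 0.29632
t = 2: p = 0.29632 + (-0.06302) = 0.23330
t = 3: p = 0.23330 + (-0.01197) = 0.22133
t = 4: p = 0.22133 + (-0.00227) = 0.21905

0.219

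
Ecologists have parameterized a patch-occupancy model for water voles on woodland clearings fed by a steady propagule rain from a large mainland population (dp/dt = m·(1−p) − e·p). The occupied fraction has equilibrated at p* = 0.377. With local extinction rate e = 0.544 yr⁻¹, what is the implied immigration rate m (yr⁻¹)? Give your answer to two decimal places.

At equilibrium m(1−p*) = e·p*, so m = e·p*/(1−p*).
m = 0.544 × 0.377 / 0.6230 = 0.2051/0.6230 = 0.3292.

0.33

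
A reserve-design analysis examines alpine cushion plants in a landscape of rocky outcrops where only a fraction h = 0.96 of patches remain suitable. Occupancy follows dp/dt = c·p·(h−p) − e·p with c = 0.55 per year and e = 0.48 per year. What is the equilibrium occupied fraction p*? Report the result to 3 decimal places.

0.087

Setting dp/dt = 0 and dividing by p* gives c·(h−p*) = e.
So p* = h − e/c = 0.96 − 0.48/0.55 = 0.96 − 0.8727 = 0.0873.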